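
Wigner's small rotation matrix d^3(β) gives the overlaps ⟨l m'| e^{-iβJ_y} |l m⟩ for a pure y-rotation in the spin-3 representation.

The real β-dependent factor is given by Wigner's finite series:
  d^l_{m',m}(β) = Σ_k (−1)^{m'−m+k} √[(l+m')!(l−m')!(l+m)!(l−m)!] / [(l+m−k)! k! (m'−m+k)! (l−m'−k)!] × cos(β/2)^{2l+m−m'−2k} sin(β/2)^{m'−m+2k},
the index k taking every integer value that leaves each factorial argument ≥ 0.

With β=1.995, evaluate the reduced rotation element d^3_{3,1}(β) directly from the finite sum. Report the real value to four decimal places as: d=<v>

d^3_{3,1}(β=1.995) via Wigner's sum:
c=cos(1.995/2)=0.542404, s=sin(1.995/2)=0.840118; N=√[720·1·24·2]=185.903201
k∈{0} keeps every argument non-negative
  k=0: (−1)^2·185.9032/(48)·0.5424^4·0.8401^2 = +0.236602
d^3_{3,1}(1.995) = +0.236602

d=0.2366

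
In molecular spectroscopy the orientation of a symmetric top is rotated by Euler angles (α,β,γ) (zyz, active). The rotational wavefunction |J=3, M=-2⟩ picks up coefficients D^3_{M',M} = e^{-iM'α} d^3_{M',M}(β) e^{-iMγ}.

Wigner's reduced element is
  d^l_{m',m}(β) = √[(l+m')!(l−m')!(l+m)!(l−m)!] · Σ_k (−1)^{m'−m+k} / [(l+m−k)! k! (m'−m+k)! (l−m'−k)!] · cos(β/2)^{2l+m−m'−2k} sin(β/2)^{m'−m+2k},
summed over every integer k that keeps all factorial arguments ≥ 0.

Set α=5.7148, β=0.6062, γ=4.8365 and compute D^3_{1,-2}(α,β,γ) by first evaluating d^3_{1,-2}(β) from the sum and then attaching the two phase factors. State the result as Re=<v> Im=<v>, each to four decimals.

D^3_{1,-2}(5.7148,0.6062,4.8365) = e^{-i·1·5.7148}·d^3_{1,-2}(0.6062)·e^{-i·-2·4.8365}. Compute d first:
With c≡cos(β/2)=0.954416 and s≡sin(β/2)=0.298480, N=[24·2·1·120]^{1/2}=75.894664
The bounds max(0,m−m')=0 and min(l+m,l−m')=1 give 2 terms
  k=0: (−1)^3·75.8947/(12)·0.9544^3·0.2985^3 = -0.146214
  k=1: (−1)^4·75.8947/(24)·0.9544^1·0.2985^5 = +0.007150
d^3_{1,-2}(0.6062) = -0.146214 +0.007150 = -0.139064
Phases: e^{-i·(1)·5.7148}=+0.842771+0.538272i, e^{-i·(-2)·4.8365}=-0.969351-0.245681i ⇒ D=+0.095217+0.101354i

Re=0.0952 Im=0.1014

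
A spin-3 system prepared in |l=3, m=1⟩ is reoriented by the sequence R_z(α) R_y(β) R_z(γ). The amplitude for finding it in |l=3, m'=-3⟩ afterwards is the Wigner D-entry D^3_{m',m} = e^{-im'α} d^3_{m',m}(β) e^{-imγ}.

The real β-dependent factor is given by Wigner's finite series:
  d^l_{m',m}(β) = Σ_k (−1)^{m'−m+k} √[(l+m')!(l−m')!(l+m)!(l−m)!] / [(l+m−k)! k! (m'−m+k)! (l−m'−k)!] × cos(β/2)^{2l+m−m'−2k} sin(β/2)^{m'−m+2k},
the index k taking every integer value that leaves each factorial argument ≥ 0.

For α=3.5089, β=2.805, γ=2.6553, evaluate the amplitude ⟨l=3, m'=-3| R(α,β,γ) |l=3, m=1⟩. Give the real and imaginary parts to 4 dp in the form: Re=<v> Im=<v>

Re=-0.0018 Im=0.1026

Split into d^3_{-3,1}(β=2.805) × two z-phases.
c=cos(2.805/2)=0.167503, s=sin(2.805/2)=0.985872; N=√[1·720·24·2]=185.903201
k∈{4} keeps every argument non-negative
  k=4: (−1)^0·185.9032/(48)·0.1675^2·0.9859^4 = +0.102653
d^3_{-3,1}(2.805) = +0.102653
D = (-0.451882-0.892078i)·(+0.102653)·(-0.884072-0.467352i) = -0.001788+0.102638i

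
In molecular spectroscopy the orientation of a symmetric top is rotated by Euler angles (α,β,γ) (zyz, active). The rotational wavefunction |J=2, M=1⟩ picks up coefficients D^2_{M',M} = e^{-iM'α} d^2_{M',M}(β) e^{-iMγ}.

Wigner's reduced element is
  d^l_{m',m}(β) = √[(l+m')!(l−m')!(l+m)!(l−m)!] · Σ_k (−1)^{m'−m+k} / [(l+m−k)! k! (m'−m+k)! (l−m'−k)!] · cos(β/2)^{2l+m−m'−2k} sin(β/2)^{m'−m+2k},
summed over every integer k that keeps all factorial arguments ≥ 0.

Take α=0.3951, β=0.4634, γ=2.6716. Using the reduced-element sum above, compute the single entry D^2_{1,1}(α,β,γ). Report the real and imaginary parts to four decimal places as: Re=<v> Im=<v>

Re=-0.7454 Im=-0.0559

Split into d^2_{1,1}(β=0.4634) × two z-phases.
c=cos(0.4634/2)=0.973277, s=sin(0.4634/2)=0.229632; N=√[6·1·6·1]=6.000000
k∈{0,1} keeps every argument non-negative
  k=0: (−1)^0·6.0000/(6)·0.9733^4·0.2296^0 = +0.897318
  k=1: (−1)^1·6.0000/(2)·0.9733^2·0.2296^2 = -0.149851
d^2_{1,1}(0.4634) = +0.897318 -0.149851 = +0.747467
Phases: e^{-i·(1)·0.3951}=+0.922958-0.384900i, e^{-i·(1)·2.6716}=-0.891572-0.452880i ⇒ D=-0.745372-0.055927i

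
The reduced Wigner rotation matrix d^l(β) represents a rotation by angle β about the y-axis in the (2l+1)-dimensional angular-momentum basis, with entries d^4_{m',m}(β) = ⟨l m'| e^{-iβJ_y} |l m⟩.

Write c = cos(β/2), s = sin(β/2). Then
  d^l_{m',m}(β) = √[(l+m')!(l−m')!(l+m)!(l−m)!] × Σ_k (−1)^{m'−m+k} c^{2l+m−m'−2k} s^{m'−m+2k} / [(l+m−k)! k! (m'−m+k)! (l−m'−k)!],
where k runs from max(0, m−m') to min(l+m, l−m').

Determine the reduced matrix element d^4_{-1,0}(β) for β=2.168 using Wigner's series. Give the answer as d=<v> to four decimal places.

d=0.2044

d^4_{-1,0}(β=2.168) via Wigner's sum:
c=cos(2.168/2)=0.467797, s=sin(2.168/2)=0.883836; N=√[6·120·24·24]=643.987578
k: max(0,(0)−(-1))=1 … min(4+(0),4−(-1))=4
  k=1: (−1)^0·643.9876/(144)·0.4678^7·0.8838^1 = +0.019377
  k=2: (−1)^1·643.9876/(24)·0.4678^5·0.8838^3 = -0.415019
  k=3: (−1)^2·643.9876/(24)·0.4678^3·0.8838^5 = +1.481482
  k=4: (−1)^3·643.9876/(144)·0.4678^1·0.8838^7 = -0.881402
d^4_{-1,0}(2.168) = +0.019377 -0.415019 +1.481482 -0.881402 = +0.204438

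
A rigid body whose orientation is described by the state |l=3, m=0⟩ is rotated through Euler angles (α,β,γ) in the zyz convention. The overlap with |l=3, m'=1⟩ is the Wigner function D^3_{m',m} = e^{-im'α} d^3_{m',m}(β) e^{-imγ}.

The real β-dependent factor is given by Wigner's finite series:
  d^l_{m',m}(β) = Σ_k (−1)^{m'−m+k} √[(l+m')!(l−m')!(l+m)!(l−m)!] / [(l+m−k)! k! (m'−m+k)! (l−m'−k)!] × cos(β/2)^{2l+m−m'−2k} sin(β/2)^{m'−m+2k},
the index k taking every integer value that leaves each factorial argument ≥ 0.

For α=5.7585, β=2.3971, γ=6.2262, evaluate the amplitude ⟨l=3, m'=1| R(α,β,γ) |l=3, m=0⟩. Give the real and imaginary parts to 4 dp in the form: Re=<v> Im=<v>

Re=-0.4328 Im=-0.2505

D^3_{1,0}(5.7585,2.3971,6.2262) = e^{-i·1·5.7585}·d^3_{1,0}(2.3971)·e^{-i·0·6.2262}. Compute d first:
Half-angle: c=0.363709, s=0.931513. N=√(24·2·6·6)=41.569219
The bounds max(0,m−m')=0 and min(l+m,l−m')=2 give 3 terms
  k=0: (−1)^1·41.5692/(12)·0.3637^5·0.9315^1 = -0.020538
  k=1: (−1)^2·41.5692/(4)·0.3637^3·0.9315^3 = +0.404147
  k=2: (−1)^3·41.5692/(12)·0.3637^1·0.9315^5 = -0.883666
d^3_{1,0}(2.3971) = -0.020538 +0.404147 -0.883666 = -0.500057
D = (+0.865482+0.500941i)·(-0.500057)·(+1.000000+0.000000i) = -0.432790-0.250499i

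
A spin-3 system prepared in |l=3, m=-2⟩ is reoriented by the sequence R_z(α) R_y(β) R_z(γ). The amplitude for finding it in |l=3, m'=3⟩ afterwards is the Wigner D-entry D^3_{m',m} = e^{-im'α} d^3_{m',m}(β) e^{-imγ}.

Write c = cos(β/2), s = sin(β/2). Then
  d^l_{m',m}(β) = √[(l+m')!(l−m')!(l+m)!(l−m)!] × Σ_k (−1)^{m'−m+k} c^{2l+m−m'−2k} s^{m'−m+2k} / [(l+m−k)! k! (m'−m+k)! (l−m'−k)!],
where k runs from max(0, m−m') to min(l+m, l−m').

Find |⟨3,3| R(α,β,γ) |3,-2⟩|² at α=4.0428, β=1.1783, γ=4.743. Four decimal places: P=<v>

Split into d^3_{3,-2}(β=1.1783) × two z-phases.
With c≡cos(β/2)=0.831413 and s≡sin(β/2)=0.555655, N=[720·1·1·120]^{1/2}=293.938769
Admissible k: 0..0 (factorial args all ≥0)
  k=0: (−1)^5·293.9388/(120)·0.8314^1·0.5557^5 = -0.107874
d^3_{3,-2}(1.1783) = -0.107874
|D^3_{3,-2}|² = |d^3_{3,-2}(β)|² = (-0.107874)² = 0.011637 (the z-rotation phases have unit modulus)

P=0.0116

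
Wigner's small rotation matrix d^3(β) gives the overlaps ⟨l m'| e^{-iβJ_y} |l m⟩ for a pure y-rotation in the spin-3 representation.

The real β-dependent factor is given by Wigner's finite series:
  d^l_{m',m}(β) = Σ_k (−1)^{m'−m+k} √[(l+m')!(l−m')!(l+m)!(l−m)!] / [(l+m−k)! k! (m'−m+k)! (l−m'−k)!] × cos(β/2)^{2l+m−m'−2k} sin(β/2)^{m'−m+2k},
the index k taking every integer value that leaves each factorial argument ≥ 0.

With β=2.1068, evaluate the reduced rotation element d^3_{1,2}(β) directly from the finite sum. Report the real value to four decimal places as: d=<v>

d=-0.4211

d^3_{1,2}(β=2.1068) via Wigner's sum:
Half-angle: c=0.494619, s=0.869110. N=√(24·2·120·1)=75.894664
Admissible k: 1..2 (factorial args all ≥0)
  k=1: (−1)^0·75.8947/(24)·0.4946^5·0.8691^1 = +0.081363
  k=2: (−1)^1·75.8947/(12)·0.4946^3·0.8691^3 = -0.502419
d^3_{1,2}(2.1068) = +0.081363 -0.502419 = -0.421056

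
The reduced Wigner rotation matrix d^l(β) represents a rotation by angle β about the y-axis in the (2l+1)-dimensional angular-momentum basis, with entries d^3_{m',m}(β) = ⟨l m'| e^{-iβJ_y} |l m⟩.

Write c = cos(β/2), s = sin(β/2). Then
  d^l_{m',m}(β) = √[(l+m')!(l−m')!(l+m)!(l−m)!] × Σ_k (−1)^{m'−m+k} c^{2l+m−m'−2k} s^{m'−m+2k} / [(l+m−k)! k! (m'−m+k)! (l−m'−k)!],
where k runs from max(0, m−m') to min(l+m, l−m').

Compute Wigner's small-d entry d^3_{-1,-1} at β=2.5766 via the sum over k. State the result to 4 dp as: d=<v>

d=0.3525

d^3_{-1,-1}(β=2.5766) via Wigner's sum:
With c≡cos(β/2)=0.278754 and s≡sin(β/2)=0.960363, N=[2·24·2·24]^{1/2}=48.000000
k∈{0,1,2} keeps every argument non-negative
  k=0: (−1)^0·48.0000/(48)·0.2788^6·0.9604^0 = +0.000469
  k=1: (−1)^1·48.0000/(6)·0.2788^4·0.9604^2 = -0.044550
  k=2: (−1)^2·48.0000/(8)·0.2788^2·0.9604^4 = +0.396583
d^3_{-1,-1}(2.5766) = +0.000469 -0.044550 +0.396583 = +0.352502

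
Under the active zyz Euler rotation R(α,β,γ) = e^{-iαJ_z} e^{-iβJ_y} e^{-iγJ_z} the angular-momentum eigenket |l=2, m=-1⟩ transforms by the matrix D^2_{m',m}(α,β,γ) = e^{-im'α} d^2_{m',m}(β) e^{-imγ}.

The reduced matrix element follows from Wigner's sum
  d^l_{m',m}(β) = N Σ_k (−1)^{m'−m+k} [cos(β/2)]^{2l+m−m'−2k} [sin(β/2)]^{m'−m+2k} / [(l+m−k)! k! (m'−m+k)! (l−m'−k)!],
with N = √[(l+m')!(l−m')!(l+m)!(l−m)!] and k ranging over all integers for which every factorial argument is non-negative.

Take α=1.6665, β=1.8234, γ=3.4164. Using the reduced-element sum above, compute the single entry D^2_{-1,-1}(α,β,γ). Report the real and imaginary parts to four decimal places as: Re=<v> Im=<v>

Split into d^2_{-1,-1}(β=1.8234) × two z-phases.
Half-angle: c=0.612403, s=0.790546. N=√(1·6·1·6)=6.000000
k: max(0,(-1)−(-1))=0 … min(2+(-1),2−(-1))=1
  k=0: (−1)^0·6.0000/(6)·0.6124^4·0.7905^0 = +0.140653
  k=1: (−1)^1·6.0000/(2)·0.6124^2·0.7905^2 = -0.703153
d^2_{-1,-1}(1.8234) = +0.140653 -0.703153 = -0.562500
Attach z-rotation phases: D = e^{-i(-1)(1.6665)}·(-0.562500)·e^{-i(-1)(3.4164)} = -0.203677+0.524330i

Re=-0.2037 Im=0.5243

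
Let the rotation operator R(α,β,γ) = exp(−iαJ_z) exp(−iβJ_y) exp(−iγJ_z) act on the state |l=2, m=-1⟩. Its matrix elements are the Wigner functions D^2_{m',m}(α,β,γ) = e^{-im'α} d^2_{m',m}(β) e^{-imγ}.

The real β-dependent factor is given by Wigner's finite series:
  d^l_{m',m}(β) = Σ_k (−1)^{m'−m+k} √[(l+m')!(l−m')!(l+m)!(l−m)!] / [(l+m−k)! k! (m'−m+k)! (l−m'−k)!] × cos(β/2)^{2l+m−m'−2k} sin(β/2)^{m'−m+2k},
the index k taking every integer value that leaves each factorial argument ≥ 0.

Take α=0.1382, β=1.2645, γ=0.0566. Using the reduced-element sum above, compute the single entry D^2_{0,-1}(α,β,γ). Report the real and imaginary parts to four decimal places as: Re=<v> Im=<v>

Re=-0.3515 Im=-0.0199

First d^2_{0,-1}(β=1.2645), then the phase factors e^{-i(0)α} and e^{-i(-1)γ}:
Half-angle: c=0.806700, s=0.590961. N=√(2·2·1·6)=4.898979
Admissible k: 0..1 (factorial args all ≥0)
  k=0: (−1)^1·4.8990/(2)·0.8067^3·0.5910^1 = -0.759925
  k=1: (−1)^2·4.8990/(2)·0.8067^1·0.5910^3 = +0.407817
d^2_{0,-1}(1.2645) = -0.759925 +0.407817 = -0.352108
Phases: e^{-i·(0)·0.1382}=+1.000000+0.000000i, e^{-i·(-1)·0.0566}=+0.998399+0.056570i ⇒ D=-0.351545-0.019919i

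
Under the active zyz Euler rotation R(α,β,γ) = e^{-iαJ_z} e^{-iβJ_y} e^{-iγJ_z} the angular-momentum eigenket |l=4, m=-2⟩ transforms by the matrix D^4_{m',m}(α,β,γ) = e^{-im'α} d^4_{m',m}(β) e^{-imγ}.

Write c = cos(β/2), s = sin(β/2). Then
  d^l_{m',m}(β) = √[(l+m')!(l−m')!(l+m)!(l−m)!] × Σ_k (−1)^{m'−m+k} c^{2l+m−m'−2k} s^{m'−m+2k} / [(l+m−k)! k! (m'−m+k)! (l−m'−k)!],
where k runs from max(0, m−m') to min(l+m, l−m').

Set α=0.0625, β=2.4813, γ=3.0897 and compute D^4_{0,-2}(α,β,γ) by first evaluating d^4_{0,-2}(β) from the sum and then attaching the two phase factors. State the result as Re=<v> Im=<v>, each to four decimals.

Re=0.4979 Im=-0.0519

Split into d^4_{0,-2}(β=2.4813) × two z-phases.
With c≡cos(β/2)=0.324181 and s≡sin(β/2)=0.945995, N=[24·24·2·720]^{1/2}=910.735966
Admissible k: 0..2 (factorial args all ≥0)
  k=0: (−1)^2·910.7360/(96)·0.3242^6·0.9460^2 = +0.009854
  k=1: (−1)^3·910.7360/(36)·0.3242^4·0.9460^4 = -0.223768
  k=2: (−1)^4·910.7360/(96)·0.3242^2·0.9460^6 = +0.714546
d^4_{0,-2}(2.4813) = +0.009854 -0.223768 +0.714546 = +0.500633
Attach z-rotation phases: D = e^{-i(0)(0.0625)}·(+0.500633)·e^{-i(-2)(3.0897)} = +0.497939-0.051865i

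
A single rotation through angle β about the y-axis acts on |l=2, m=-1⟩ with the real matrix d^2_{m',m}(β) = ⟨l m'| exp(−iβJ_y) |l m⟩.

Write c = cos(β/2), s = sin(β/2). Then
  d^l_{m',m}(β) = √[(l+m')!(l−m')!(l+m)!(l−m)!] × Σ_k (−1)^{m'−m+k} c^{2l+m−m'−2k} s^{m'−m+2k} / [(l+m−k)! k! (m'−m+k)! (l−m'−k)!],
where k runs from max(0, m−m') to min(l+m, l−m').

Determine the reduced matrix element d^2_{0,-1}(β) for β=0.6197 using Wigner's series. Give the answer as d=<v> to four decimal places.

d=-0.5791

d^2_{0,-1}(β=0.6197) via Wigner's sum:
With c≡cos(β/2)=0.952379 and s≡sin(β/2)=0.304916, N=[2·2·1·6]^{1/2}=4.898979
k∈{0,1} keeps every argument non-negative
  k=0: (−1)^1·4.8990/(2)·0.9524^3·0.3049^1 = -0.645187
  k=1: (−1)^2·4.8990/(2)·0.9524^1·0.3049^3 = +0.066134
d^2_{0,-1}(0.6197) = -0.645187 +0.066134 = -0.579053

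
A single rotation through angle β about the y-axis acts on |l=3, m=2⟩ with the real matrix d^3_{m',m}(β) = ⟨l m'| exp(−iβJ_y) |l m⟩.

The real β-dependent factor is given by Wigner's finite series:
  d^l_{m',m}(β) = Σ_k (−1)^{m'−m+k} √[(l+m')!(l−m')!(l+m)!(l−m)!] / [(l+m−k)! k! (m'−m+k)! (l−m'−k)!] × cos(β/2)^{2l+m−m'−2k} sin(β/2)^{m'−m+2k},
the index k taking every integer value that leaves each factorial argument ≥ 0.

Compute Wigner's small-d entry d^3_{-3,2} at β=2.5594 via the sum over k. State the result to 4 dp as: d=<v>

d^3_{-3,2}(β=2.5594) via Wigner's sum:
With c≡cos(β/2)=0.287003 and s≡sin(β/2)=0.957930, N=[1·720·120·1]^{1/2}=293.938769
The bounds max(0,m−m')=5 and min(l+m,l−m')=5 give 1 term
  k=5: (−1)^0·293.9388/(120)·0.2870^1·0.9579^5 = +0.567061
d^3_{-3,2}(2.5594) = +0.567061

d=0.5671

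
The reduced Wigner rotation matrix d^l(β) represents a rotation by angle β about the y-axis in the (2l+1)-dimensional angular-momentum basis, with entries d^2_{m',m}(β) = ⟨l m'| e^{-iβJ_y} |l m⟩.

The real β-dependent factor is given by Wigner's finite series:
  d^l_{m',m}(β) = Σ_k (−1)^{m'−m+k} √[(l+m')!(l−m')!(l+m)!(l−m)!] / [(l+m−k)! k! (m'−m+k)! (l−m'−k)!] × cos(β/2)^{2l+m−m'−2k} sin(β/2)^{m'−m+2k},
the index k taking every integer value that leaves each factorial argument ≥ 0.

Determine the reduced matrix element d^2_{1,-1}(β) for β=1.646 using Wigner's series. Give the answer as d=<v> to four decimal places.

d=0.4568

d^2_{1,-1}(β=1.646) via Wigner's sum:
Half-angle: c=0.680025, s=0.733189. N=√(6·1·1·6)=6.000000
The bounds max(0,m−m')=0 and min(l+m,l−m')=1 give 2 terms
  k=0: (−1)^2·6.0000/(2)·0.6800^2·0.7332^2 = +0.745766
  k=1: (−1)^3·6.0000/(6)·0.6800^0·0.7332^4 = -0.288978
d^2_{1,-1}(1.646) = +0.745766 -0.288978 = +0.456789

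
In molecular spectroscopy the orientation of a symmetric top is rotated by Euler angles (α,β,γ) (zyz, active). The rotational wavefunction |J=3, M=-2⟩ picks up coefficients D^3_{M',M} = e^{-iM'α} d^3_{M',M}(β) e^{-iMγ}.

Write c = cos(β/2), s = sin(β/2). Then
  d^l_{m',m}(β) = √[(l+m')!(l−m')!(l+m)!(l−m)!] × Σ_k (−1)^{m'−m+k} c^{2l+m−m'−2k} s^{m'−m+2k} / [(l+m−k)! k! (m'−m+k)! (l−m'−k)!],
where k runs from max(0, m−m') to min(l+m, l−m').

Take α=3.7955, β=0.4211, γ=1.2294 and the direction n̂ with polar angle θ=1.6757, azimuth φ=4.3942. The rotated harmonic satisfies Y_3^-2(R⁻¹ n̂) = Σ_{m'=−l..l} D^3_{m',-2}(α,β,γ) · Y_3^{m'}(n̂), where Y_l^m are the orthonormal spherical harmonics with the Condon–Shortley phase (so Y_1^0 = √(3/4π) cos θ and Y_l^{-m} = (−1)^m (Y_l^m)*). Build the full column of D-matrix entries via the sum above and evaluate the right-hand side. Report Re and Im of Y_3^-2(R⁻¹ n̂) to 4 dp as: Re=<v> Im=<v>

Need the full column D^3_{m',-2} for m'=−3..3 at α=3.7955, β=0.4211, γ=1.2294.
cos(β/2)=0.977916, sin(β/2)=0.208998
d^3_{-3,-2}: single k=1 term ⇒ +0.457852;  D = +0.131743+0.438489i
d^3_{-2,-2}: k∈[0..1] ⇒ +0.874600 -0.199738 = +0.674863;  D = -0.547280-0.394872i
d^3_{-1,-2}: k∈[0..1] ⇒ -0.591085 +0.053996 = -0.537089;  D = -0.536865+0.015512i
d^3_{0,-2}: k∈[0..1] ⇒ +0.218802 -0.009994 = +0.208808;  D = -0.161996+0.131750i
d^3_{1,-2}: k∈[0..1] ⇒ -0.053996 +0.001233 = -0.052763;  D = -0.012239+0.051324i
d^3_{2,-2}: k∈[0..1] ⇒ +0.009123 -0.000083 = +0.009040;  D = +0.003684+0.008255i
d^3_{3,-2}: single k=0 term ⇒ -0.000955;  D = +0.000840+0.000455i
Y_3^{m'}(θ=1.6757,φ=4.3942) and Σ D·Y over m':
  (+0.1317+0.4385i)·(+0.3349-0.2372i)  (-0.5473-0.3949i)·(+0.0851+0.0629i)  (-0.5369+0.0155i)·(+0.0950-0.2885i)  (-0.1620+0.1317i)·(+0.1151+0.0000i)  (-0.0122+0.0513i)·(-0.0950-0.2885i)  (+0.0037+0.0083i)·(+0.0851-0.0629i)  (+0.0008+0.0005i)·(-0.3349-0.2372i)
Y_3^-2(R⁻¹ n̂) = +0.077816+0.217879i

Re=0.0778 Im=0.2179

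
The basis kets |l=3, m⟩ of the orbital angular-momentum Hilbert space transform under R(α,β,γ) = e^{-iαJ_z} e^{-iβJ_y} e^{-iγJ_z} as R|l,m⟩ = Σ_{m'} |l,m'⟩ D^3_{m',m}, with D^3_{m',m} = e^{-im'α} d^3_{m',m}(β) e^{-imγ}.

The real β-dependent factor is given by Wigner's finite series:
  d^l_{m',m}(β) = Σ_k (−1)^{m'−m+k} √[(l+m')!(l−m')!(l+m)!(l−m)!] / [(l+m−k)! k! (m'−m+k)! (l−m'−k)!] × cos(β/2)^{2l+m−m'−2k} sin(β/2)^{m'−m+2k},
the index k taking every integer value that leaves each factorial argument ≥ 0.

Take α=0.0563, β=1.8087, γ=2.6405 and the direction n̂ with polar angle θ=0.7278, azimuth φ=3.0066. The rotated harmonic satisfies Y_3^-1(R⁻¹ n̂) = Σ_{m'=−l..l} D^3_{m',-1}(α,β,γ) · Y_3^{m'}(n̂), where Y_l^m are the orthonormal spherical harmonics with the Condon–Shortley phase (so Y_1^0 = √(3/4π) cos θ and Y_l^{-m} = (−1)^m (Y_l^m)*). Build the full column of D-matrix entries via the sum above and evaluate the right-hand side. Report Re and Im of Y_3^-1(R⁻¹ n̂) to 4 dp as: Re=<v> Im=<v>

Re=0.4153 Im=-0.1209

Need the full column D^3_{m',-1} for m'=−3..3 at α=0.0563, β=1.8087, γ=2.6405.
cos(β/2)=0.618197, sin(β/2)=0.786023
d^3_{-3,-1}: single k=2 term ⇒ +0.349481;  D = -0.330374+0.113971i
d^3_{-2,-1}: k∈[1..2] ⇒ +0.224424 -0.725632 = -0.501208;  D = +0.463859-0.189855i
d^3_{-1,-1}: k∈[0..2] ⇒ +0.055816 -0.721884 +0.875279 = +0.209211;  D = -0.188855+0.090017i
d^3_{0,-1}: k∈[0..2] ⇒ -0.245844 +1.192335 -0.642532 = +0.303959;  D = -0.266590+0.146017i
d^3_{1,-1}: k∈[0..2] ⇒ +0.541413 -1.167039 +0.235838 = -0.389788;  D = +0.330789-0.206188i
d^3_{2,-1}: k∈[0..1] ⇒ -0.725632 +0.586549 = -0.139083;  D = +0.113704-0.080097i
d^3_{3,-1}: single k=0 term ⇒ +0.564990;  D = -0.442854+0.350848i
Y_3^{m'}(θ=0.7278,φ=3.0066) and Σ D·Y over m':
  (-0.3304+0.1140i)·(-0.1129-0.0484i)  (+0.4639-0.1899i)·(+0.3254+0.0901i)  (-0.1889+0.0900i)·(-0.3808-0.0517i)  (-0.2666+0.1460i)·(-0.0592+0.0000i)  (+0.3308-0.2062i)·(+0.3808-0.0517i)  (+0.1137-0.0801i)·(+0.3254-0.0901i)  (-0.4429+0.3508i)·(+0.1129-0.0484i)
Y_3^-1(R⁻¹ n̂) = +0.415294-0.120935i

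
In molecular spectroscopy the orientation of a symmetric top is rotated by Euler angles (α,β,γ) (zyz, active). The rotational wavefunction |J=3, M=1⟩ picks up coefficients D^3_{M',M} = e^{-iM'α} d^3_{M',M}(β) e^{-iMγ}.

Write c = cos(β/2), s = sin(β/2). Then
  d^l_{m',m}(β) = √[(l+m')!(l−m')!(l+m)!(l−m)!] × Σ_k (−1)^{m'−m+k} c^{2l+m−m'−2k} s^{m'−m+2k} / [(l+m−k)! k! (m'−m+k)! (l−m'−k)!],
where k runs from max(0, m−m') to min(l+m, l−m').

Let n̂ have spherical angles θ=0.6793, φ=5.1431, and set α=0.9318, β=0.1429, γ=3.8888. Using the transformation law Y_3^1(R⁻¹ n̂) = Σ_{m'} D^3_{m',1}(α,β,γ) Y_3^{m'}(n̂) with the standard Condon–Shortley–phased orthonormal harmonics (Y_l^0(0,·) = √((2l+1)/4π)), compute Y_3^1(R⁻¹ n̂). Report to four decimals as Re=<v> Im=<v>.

Re=-0.3584 Im=-0.0669

Need the full column D^3_{m',1} for m'=−3..3 at α=0.9318, β=0.1429, γ=3.8888.
cos(β/2)=0.997449, sin(β/2)=0.071389
d^3_{-3,1}: single k=4 term ⇒ +0.000100;  D = +0.000046-0.000089i
d^3_{-2,1}: k∈[3..4] ⇒ +0.002283 -0.000006 = +0.002278;  D = -0.001000-0.002047i
d^3_{-1,1}: k∈[2..4] ⇒ +0.030268 -0.000207 +0.000000 = +0.030061;  D = -0.029550-0.005518i
d^3_{0,1}: k∈[1..3] ⇒ +0.244161 -0.003752 +0.000006 = +0.240415;  D = -0.176366+0.163384i
d^3_{1,1}: k∈[0..2] ⇒ +0.984789 -0.040357 +0.000155 = +0.944587;  D = +0.102015+0.939062i
d^3_{2,1}: k∈[0..1] ⇒ -0.222887 +0.002283 = -0.220604;  D = -0.190251-0.111672i
d^3_{3,1}: single k=0 term ⇒ +0.019538;  D = +0.017988-0.007627i
Y_3^{m'}(θ=0.6793,φ=5.1431) and Σ D·Y over m':
  (+0.0000-0.0001i)·(-0.0995-0.0285i)  (-0.0010-0.0020i)·(-0.2044+0.2381i)  (-0.0296-0.0055i)·(+0.1718+0.3739i)  (-0.1764+0.1634i)·(+0.0077+0.0000i)  (+0.1020+0.9391i)·(-0.1718+0.3739i)  (-0.1903-0.1117i)·(-0.2044-0.2381i)  (+0.0180-0.0076i)·(+0.0995-0.0285i)
Y_3^1(R⁻¹ n̂) = -0.358438-0.066871i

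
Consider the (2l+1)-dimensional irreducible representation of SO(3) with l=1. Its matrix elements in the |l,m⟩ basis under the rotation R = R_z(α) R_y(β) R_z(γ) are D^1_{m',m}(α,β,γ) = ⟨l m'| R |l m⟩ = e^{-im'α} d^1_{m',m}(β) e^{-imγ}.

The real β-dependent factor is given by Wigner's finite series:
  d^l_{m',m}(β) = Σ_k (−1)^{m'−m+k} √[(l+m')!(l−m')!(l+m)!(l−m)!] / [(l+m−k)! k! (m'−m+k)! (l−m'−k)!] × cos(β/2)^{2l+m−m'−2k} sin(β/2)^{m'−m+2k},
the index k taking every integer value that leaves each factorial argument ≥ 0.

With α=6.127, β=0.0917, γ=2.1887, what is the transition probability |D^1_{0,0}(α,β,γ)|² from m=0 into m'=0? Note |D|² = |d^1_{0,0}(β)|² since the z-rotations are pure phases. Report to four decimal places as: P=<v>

Split into d^1_{0,0}(β=0.0917) × two z-phases.
With c≡cos(β/2)=0.998949 and s≡sin(β/2)=0.045834, N=[1·1·1·1]^{1/2}=1.000000
The bounds max(0,m−m')=0 and min(l+m,l−m')=1 give 2 terms
  k=0: (−1)^0·1.0000/(1)·0.9989^2·0.0458^0 = +0.997899
  k=1: (−1)^1·1.0000/(1)·0.9989^0·0.0458^2 = -0.002101
d^1_{0,0}(0.0917) = +0.997899 -0.002101 = +0.995799
|D^1_{0,0}|² = |d^1_{0,0}(β)|² = (+0.995799)² = 0.991615 (the z-rotation phases have unit modulus)

P=0.9916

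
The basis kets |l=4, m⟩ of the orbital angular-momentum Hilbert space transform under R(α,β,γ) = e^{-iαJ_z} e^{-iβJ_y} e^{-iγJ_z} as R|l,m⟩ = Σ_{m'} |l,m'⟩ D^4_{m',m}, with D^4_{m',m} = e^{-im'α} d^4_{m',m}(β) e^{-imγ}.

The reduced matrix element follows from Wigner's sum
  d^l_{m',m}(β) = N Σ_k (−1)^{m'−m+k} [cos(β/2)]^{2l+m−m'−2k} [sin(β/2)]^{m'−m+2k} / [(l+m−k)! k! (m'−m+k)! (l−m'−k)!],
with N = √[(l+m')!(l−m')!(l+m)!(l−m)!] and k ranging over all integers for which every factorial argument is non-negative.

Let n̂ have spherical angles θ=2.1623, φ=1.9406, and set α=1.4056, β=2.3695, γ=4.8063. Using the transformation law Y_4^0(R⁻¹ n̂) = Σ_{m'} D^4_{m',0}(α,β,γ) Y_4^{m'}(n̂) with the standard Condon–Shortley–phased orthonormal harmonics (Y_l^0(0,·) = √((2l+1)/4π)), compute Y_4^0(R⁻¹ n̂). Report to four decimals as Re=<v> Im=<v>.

Re=0.1643 Im=0.0000

Need the full column D^4_{m',0} for m'=−4..4 at α=1.4056, β=2.3695, γ=4.8063.
cos(β/2)=0.376529, sin(β/2)=0.926405
d^4_{-4,0}: single k=4 term ⇒ +0.123864;  D = +0.097792-0.076020i
d^4_{-3,0}: k∈[3..4] ⇒ +0.071196 -0.430985 = -0.359789;  D = +0.171098+0.316502i
d^4_{-2,0}: k∈[2..4] ⇒ +0.023201 -0.374529 +0.850203 = +0.498875;  D = -0.471893+0.161842i
d^4_{-1,0}: k∈[1..4] ⇒ +0.004445 -0.161458 +0.977383 -0.986096 = -0.165726;  D = -0.027253-0.163469i
d^4_{0,0}: k∈[0..4] ⇒ +0.000404 -0.039130 +0.532964 -1.433908 +0.542509 = -0.397161;  D = -0.397161+0.000000i
d^4_{1,0}: k∈[0..3] ⇒ -0.004445 +0.161458 -0.977383 +0.986096 = +0.165726;  D = +0.027253-0.163469i
d^4_{2,0}: k∈[0..2] ⇒ +0.023201 -0.374529 +0.850203 = +0.498875;  D = -0.471893-0.161842i
d^4_{3,0}: k∈[0..1] ⇒ -0.071196 +0.430985 = +0.359789;  D = -0.171098+0.316502i
d^4_{4,0}: single k=0 term ⇒ +0.123864;  D = +0.097792+0.076020i
Y_4^{m'}(θ=2.1623,φ=1.9406) and Σ D·Y over m':
  (+0.0978-0.0760i)·(+0.0192-0.2092i)  (+0.1711+0.3165i)·(-0.3575-0.1777i)  (-0.4719+0.1618i)·(-0.2003+0.1828i)  (-0.0273-0.1635i)·(-0.0652-0.1681i)  (-0.3972+0.0000i)·(-0.3115+0.0000i)  (+0.0273-0.1635i)·(+0.0652-0.1681i)  (-0.4719-0.1618i)·(-0.2003-0.1828i)  (-0.1711+0.3165i)·(+0.3575-0.1777i)  (+0.0978+0.0760i)·(+0.0192+0.2092i)
Y_4^0(R⁻¹ n̂) = +0.164314-0.000000i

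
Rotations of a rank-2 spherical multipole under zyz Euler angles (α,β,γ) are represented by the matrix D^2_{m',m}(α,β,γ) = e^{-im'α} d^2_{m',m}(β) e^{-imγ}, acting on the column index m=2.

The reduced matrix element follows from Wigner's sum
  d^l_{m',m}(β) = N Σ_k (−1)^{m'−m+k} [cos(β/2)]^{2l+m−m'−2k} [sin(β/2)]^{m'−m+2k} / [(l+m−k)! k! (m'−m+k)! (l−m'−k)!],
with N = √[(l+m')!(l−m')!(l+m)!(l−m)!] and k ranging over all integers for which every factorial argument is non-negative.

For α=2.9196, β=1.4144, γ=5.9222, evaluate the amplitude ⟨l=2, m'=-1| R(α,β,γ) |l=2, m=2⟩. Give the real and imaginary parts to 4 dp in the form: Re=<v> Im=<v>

D^2_{-1,2}(2.9196,1.4144,5.9222) = e^{-i·-1·2.9196}·d^2_{-1,2}(1.4144)·e^{-i·2·5.9222}. Compute d first:
c=cos(1.4144/2)=0.760184, s=sin(1.4144/2)=0.649708; N=√[1·6·24·1]=12.000000
Admissible k: 3..3 (factorial args all ≥0)
  k=3: (−1)^0·12.0000/(6)·0.7602^1·0.6497^3 = +0.416968
d^2_{-1,2}(1.4144) = +0.416968
Phases: e^{-i·(-1)·2.9196}=-0.975461+0.220174i, e^{-i·(2)·5.9222}=+0.750505+0.660865i ⇒ D=-0.365928-0.199897i

Re=-0.3659 Im=-0.1999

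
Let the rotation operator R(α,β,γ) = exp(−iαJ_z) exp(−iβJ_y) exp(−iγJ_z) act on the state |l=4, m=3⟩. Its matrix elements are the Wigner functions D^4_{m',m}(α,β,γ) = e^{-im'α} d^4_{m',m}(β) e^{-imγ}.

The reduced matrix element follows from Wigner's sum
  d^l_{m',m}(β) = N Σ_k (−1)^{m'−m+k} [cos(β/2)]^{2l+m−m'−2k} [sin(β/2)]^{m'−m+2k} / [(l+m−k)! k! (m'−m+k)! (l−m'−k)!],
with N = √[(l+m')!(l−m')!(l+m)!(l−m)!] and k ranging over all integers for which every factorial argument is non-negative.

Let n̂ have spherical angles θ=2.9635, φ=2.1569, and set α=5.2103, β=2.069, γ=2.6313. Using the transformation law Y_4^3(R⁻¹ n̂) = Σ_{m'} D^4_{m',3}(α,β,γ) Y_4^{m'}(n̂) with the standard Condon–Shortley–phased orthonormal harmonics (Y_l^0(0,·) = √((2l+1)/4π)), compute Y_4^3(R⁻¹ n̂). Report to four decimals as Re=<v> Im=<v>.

Re=0.0301 Im=0.3359

Need the full column D^4_{m',3} for m'=−4..4 at α=5.2103, β=2.069, γ=2.6313.
cos(β/2)=0.510956, sin(β/2)=0.859607
d^4_{-4,3}: single k=7 term ⇒ +0.501219;  D = +0.465292+0.186345i
d^4_{-3,3}: k∈[6..7] ⇒ +0.737334 -0.298126 = +0.439208;  D = +0.051262+0.436207i
d^4_{-2,3}: k∈[5..6] ⇒ +0.702805 -0.663051 = +0.039754;  D = -0.032473+0.022933i
d^4_{-1,3}: k∈[4..5] ⇒ +0.492325 -0.836058 = -0.343733;  D = +0.308309+0.151981i
d^4_{0,3}: k∈[3..4] ⇒ +0.261746 -0.740822 = -0.479075;  D = +0.019119+0.478694i
d^4_{1,3}: k∈[2..3] ⇒ +0.104369 -0.492325 = -0.387957;  D = -0.333186+0.198740i
d^4_{2,3}: k∈[1..2] ⇒ +0.029245 -0.248314 = -0.219070;  D = -0.188452-0.111701i
d^4_{3,3}: k∈[0..1] ⇒ +0.004646 -0.092045 = -0.087399;  D = +0.003246-0.087338i
d^4_{4,3}: single k=0 term ⇒ -0.022107;  D = +0.019801-0.009829i
Y_4^{m'}(θ=2.9635,φ=2.1569) and Σ D·Y over m':
  (+0.4653+0.1863i)·(-0.0003-0.0003i)  (+0.0513+0.4362i)·(-0.0067+0.0013i)  (-0.0325+0.0229i)·(-0.0236+0.0559i)  (+0.3083+0.1520i)·(+0.1725+0.2598i)  (+0.0191+0.4787i)·(+0.7171+0.0000i)  (-0.3332+0.1987i)·(-0.1725+0.2598i)  (-0.1885-0.1117i)·(-0.0236-0.0559i)  (+0.0032-0.0873i)·(+0.0067+0.0013i)  (+0.0198-0.0098i)·(-0.0003+0.0003i)
Y_4^3(R⁻¹ n̂) = +0.030060+0.335930i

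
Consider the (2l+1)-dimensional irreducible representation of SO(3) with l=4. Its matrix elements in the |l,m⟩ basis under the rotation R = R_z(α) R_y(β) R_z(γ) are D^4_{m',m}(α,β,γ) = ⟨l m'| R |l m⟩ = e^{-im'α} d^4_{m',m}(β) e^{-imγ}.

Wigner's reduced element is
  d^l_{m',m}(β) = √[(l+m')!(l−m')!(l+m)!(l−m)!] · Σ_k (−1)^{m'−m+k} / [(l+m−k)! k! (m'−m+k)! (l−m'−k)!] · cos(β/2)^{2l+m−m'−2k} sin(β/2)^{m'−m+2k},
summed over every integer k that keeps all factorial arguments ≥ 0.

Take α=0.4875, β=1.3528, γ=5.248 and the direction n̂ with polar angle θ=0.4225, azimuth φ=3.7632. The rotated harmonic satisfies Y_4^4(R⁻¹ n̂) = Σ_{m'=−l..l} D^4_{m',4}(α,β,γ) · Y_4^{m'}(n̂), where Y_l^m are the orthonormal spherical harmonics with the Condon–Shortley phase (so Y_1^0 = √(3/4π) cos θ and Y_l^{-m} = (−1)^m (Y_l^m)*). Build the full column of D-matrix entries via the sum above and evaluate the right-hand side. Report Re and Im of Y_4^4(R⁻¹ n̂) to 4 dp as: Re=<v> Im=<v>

Need the full column D^4_{m',4} for m'=−4..4 at α=0.4875, β=1.3528, γ=5.248.
cos(β/2)=0.779831, sin(β/2)=0.625990
d^4_{-4,4}: single k=8 term ⇒ +0.023580;  D = +0.023144-0.004510i
d^4_{-3,4}: single k=7 term ⇒ +0.083084;  D = +0.064607-0.052239i
d^4_{-2,4}: single k=6 term ⇒ +0.193635;  D = +0.076002-0.178096i
d^4_{-1,4}: single k=5 term ⇒ +0.341139;  D = -0.028672-0.339932i
d^4_{0,4}: single k=4 term ⇒ +0.475139;  D = -0.257059-0.399597i
d^4_{1,4}: single k=3 term ⇒ +0.529418;  D = -0.461620-0.259211i
d^4_{2,4}: single k=2 term ⇒ +0.466356;  D = -0.466220-0.011261i
d^4_{3,4}: single k=1 term ⇒ +0.310540;  D = -0.277796+0.138795i
d^4_{4,4}: single k=0 term ⇒ +0.136775;  D = -0.079465+0.111322i
Y_4^{m'}(θ=0.4225,φ=3.7632) and Σ D·Y over m':
  (+0.0231-0.0045i)·(-0.0099-0.0076i)  (+0.0646-0.0522i)·(+0.0228+0.0753i)  (+0.0760-0.1781i)·(+0.0873-0.2568i)  (-0.0287-0.3399i)·(-0.4060+0.2909i)  (-0.2571-0.3996i)·(+0.2395+0.0000i)  (-0.4616-0.2592i)·(+0.4060+0.2909i)  (-0.4662-0.0113i)·(+0.0873+0.2568i)  (-0.2778+0.1388i)·(-0.0228+0.0753i)  (-0.0795+0.1113i)·(-0.0099+0.0076i)
Y_4^4(R⁻¹ n̂) = -0.139037-0.383592i

Re=-0.1390 Im=-0.3836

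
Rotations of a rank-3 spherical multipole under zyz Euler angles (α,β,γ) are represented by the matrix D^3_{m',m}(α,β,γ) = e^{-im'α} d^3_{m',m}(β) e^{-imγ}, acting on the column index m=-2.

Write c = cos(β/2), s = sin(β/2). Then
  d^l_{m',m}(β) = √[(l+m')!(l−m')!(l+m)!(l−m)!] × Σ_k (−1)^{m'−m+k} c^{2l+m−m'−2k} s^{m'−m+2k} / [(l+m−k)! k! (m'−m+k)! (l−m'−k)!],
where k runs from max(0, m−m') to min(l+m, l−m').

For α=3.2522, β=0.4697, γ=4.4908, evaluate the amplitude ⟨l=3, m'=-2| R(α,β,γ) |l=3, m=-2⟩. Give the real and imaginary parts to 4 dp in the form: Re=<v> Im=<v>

First d^3_{-2,-2}(β=0.4697), then the phase factors e^{-i(-2)α} and e^{-i(-2)γ}:
Half-angle: c=0.972549, s=0.232697. N=√(1·120·1·120)=120.000000
k: max(0,(-2)−(-2))=0 … min(3+(-2),3−(-2))=1
  k=0: (−1)^0·120.0000/(120)·0.9725^6·0.2327^0 = +0.846193
  k=1: (−1)^1·120.0000/(24)·0.9725^4·0.2327^2 = -0.242214
d^3_{-2,-2}(0.4697) = +0.846193 -0.242214 = +0.603980
D = (+0.975632+0.219415i)·(+0.603980)·(-0.903393+0.428813i) = -0.589163+0.132963i

Re=-0.5892 Im=0.1330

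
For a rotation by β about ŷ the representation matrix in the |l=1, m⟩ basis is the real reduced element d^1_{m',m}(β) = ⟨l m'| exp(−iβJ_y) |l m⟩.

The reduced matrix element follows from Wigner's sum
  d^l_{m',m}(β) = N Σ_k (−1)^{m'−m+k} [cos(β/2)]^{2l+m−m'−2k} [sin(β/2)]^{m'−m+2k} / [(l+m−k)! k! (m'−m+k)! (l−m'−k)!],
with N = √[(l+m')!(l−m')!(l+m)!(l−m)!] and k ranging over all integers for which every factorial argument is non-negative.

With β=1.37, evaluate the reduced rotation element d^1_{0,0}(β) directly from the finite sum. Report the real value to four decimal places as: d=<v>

d^1_{0,0}(β=1.37) via Wigner's sum:
c=cos(1.37/2)=0.774419, s=sin(1.37/2)=0.632673; N=√[1·1·1·1]=1.000000
k: max(0,(0)−(0))=0 … min(1+(0),1−(0))=1
  k=0: (−1)^0·1.0000/(1)·0.7744^2·0.6327^0 = +0.599725
  k=1: (−1)^1·1.0000/(1)·0.7744^0·0.6327^2 = -0.400275
d^1_{0,0}(1.37) = +0.599725 -0.400275 = +0.199450

d=0.1994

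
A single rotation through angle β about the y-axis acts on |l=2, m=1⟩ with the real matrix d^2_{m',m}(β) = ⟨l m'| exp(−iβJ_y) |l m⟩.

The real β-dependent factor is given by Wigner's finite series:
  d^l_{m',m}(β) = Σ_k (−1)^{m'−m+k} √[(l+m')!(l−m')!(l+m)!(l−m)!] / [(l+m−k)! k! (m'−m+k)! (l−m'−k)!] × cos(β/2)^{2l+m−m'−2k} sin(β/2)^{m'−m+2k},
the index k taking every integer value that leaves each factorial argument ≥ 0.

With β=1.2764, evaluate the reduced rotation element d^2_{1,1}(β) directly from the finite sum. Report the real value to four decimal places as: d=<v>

d^2_{1,1}(β=1.2764) via Wigner's sum:
Half-angle: c=0.803169, s=0.595751. N=√(6·1·6·1)=6.000000
Admissible k: 0..1 (factorial args all ≥0)
  k=0: (−1)^0·6.0000/(6)·0.8032^4·0.5958^0 = +0.416130
  k=1: (−1)^1·6.0000/(2)·0.8032^2·0.5958^2 = -0.686854
d^2_{1,1}(1.2764) = +0.416130 -0.686854 = -0.270725

d=-0.2707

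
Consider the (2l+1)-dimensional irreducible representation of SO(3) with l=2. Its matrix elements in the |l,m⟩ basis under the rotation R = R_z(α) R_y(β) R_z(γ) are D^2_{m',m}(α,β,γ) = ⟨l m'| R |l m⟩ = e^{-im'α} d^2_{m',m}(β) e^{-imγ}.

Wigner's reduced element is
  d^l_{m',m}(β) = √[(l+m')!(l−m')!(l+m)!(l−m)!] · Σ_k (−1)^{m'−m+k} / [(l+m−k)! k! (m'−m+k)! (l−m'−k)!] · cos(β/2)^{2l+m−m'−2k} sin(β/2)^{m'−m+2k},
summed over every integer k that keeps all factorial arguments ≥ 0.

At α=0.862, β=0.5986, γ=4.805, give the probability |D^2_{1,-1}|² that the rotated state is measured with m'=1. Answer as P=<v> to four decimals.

D^2_{1,-1}(0.862,0.5986,4.805) = e^{-i·1·0.862}·d^2_{1,-1}(0.5986)·e^{-i·-1·4.805}. Compute d first:
Half-angle: c=0.955543, s=0.294851. N=√(6·1·1·6)=6.000000
Admissible k: 0..1 (factorial args all ≥0)
  k=0: (−1)^2·6.0000/(2)·0.9555^2·0.2949^2 = +0.238138
  k=1: (−1)^3·6.0000/(6)·0.9555^0·0.2949^4 = -0.007558
d^2_{1,-1}(0.5986) = +0.238138 -0.007558 = +0.230580
|D^2_{1,-1}|² = |d^2_{1,-1}(β)|² = (+0.230580)² = 0.053167 (the z-rotation phases have unit modulus)

P=0.0532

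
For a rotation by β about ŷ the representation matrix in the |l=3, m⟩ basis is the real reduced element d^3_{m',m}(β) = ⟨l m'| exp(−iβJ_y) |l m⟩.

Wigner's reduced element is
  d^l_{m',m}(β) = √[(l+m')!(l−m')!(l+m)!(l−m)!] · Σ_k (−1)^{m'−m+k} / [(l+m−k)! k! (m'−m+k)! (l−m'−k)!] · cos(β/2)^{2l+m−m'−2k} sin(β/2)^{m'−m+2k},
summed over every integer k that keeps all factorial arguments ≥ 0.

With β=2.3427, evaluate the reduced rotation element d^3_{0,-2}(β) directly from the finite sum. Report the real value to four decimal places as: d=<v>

d^3_{0,-2}(β=2.3427) via Wigner's sum:
With c≡cos(β/2)=0.388908 and s≡sin(β/2)=0.921276, N=[6·6·1·120]^{1/2}=65.726707
Admissible k: 0..1 (factorial args all ≥0)
  k=0: (−1)^2·65.7267/(12)·0.3889^4·0.9213^2 = +0.106348
  k=1: (−1)^3·65.7267/(12)·0.3889^2·0.9213^4 = -0.596781
d^3_{0,-2}(2.3427) = +0.106348 -0.596781 = -0.490433

d=-0.4904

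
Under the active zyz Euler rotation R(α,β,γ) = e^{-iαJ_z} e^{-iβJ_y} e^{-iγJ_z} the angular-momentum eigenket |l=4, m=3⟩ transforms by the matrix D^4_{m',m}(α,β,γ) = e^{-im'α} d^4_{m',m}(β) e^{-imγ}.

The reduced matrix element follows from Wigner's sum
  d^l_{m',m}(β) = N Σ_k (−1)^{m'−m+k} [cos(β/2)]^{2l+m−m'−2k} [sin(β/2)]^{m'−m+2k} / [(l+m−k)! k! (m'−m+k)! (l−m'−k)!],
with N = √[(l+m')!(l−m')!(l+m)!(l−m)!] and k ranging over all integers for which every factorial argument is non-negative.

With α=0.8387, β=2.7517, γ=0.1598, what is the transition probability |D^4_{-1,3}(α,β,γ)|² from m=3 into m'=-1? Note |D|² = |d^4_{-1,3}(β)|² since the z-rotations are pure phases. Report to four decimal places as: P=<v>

P=0.0617

First d^4_{-1,3}(β=2.7517), then the phase factors e^{-i(-1)α} and e^{-i(3)γ}:
Half-angle: c=0.193714, s=0.981058. N=√(6·120·5040·1)=1904.940944
The bounds max(0,m−m')=4 and min(l+m,l−m')=5 give 2 terms
  k=4: (−1)^0·1904.9409/(144)·0.1937^4·0.9811^4 = +0.017256
  k=5: (−1)^1·1904.9409/(240)·0.1937^2·0.9811^6 = -0.265558
d^4_{-1,3}(2.7517) = +0.017256 -0.265558 = -0.248302
|D^4_{-1,3}|² = |d^4_{-1,3}(β)|² = (-0.248302)² = 0.061654 (the z-rotation phases have unit modulus)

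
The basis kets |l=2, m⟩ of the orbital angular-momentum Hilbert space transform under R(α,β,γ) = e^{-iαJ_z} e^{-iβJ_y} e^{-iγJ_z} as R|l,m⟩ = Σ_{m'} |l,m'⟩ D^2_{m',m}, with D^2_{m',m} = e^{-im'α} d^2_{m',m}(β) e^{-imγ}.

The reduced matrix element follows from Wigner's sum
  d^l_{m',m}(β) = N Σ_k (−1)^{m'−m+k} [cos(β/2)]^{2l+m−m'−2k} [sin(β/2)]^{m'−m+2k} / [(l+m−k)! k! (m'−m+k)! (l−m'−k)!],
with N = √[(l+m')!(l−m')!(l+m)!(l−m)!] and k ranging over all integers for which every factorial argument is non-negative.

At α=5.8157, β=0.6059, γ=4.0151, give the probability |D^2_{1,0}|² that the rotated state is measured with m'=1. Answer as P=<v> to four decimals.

P=0.3287

D^2_{1,0}(5.8157,0.6059,4.0151) = e^{-i·1·5.8157}·d^2_{1,0}(0.6059)·e^{-i·0·4.0151}. Compute d first:
c=cos(0.6059/2)=0.954461, s=sin(0.6059/2)=0.298337; N=√[6·1·2·2]=4.898979
Admissible k: 0..1 (factorial args all ≥0)
  k=0: (−1)^1·4.8990/(2)·0.9545^3·0.2983^1 = -0.635414
  k=1: (−1)^2·4.8990/(2)·0.9545^1·0.2983^3 = +0.062081
d^2_{1,0}(0.6059) = -0.635414 +0.062081 = -0.573334
|D^2_{1,0}|² = |d^2_{1,0}(β)|² = (-0.573334)² = 0.328711 (the z-rotation phases have unit modulus)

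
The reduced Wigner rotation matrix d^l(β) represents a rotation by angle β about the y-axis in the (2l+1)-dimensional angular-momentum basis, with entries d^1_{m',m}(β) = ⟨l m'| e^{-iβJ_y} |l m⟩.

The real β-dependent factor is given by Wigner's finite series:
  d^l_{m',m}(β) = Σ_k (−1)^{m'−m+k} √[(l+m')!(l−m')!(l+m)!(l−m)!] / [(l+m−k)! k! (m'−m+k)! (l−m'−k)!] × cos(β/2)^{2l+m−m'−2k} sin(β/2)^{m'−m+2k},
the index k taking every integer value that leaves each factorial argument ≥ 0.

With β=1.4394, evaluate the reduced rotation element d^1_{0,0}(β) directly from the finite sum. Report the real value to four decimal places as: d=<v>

d^1_{0,0}(β=1.4394) via Wigner's sum:
Half-angle: c=0.752004, s=0.659159. N=√(1·1·1·1)=1.000000
Admissible k: 0..1 (factorial args all ≥0)
  k=0: (−1)^0·1.0000/(1)·0.7520^2·0.6592^0 = +0.565509
  k=1: (−1)^1·1.0000/(1)·0.7520^0·0.6592^2 = -0.434491
d^1_{0,0}(1.4394) = +0.565509 -0.434491 = +0.131019

d=0.1310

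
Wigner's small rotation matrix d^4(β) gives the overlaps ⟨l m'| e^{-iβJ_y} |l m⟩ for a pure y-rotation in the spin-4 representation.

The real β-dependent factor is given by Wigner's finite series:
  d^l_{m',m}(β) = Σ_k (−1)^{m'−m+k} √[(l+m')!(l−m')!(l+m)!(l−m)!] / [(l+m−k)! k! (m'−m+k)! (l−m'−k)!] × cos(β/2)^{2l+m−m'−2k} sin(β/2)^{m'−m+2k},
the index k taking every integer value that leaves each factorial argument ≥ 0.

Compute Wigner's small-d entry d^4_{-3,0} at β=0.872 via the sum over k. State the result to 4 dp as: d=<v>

d^4_{-3,0}(β=0.872) via Wigner's sum:
With c≡cos(β/2)=0.906448 and s≡sin(β/2)=0.422317, N=[1·5040·24·24]^{1/2}=1703.830978
k∈{3,4} keeps every argument non-negative
  k=3: (−1)^0·1703.8310/(144)·0.9064^5·0.4223^3 = +0.545374
  k=4: (−1)^1·1703.8310/(144)·0.9064^3·0.4223^5 = -0.118382
d^4_{-3,0}(0.872) = +0.545374 -0.118382 = +0.426992

d=0.4270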